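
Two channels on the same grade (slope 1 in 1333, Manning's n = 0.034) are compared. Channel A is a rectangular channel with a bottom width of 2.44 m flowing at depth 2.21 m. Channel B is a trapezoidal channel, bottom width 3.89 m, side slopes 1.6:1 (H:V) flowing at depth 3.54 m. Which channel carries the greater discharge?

Channel A: Flow area A = b·y = 2.44 × 2.21 = 5.392 m². Wetted perimeter P = b + 2y = 2.44 + 2×2.21 = 6.86 m. Hydraulic radius R = A/P = 5.392/6.86 = 0.7861 m. Q_A = (1/0.034)·5.392·0.7861^(2/3)·√0.0007502 = 3.7 m³/s.
Channel B: With bottom width b = 3.89 m and side slope z = 1.6: A = (b + zy)y = (3.89 + 1.6×3.54)×3.54 = 33.82 m²; P = b + 2y√(1+z²) = 3.89 + 2×3.54×1.887 = 17.25 m. Hydraulic radius R = A/P = 33.82/17.25 = 1.961 m. Q_B = (1/0.034)·33.82·1.961^(2/3)·√0.0007502 = 42.68 m³/s.
Q_A = 3.7 m³/s vs Q_B = 42.68 m³/s, so channel B carries more.

channel B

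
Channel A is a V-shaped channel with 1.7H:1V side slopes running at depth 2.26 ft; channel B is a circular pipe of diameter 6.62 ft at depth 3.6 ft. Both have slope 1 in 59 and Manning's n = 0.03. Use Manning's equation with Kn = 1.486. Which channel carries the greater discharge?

Channel A: For a triangular section with side slope z = 1.7: A = zy² = 1.7×2.26² = 8.683 ft²; P = 2y√(1+z²) = 2×2.26×1.972 = 8.915 ft. Hydraulic radius R = A/P = 8.683/8.915 = 0.974 ft. Q_A = (1.486/0.03)·8.683·0.974^(2/3)·√0.01695 = 55.02 ft³/s.
Channel B: For a circular section of diameter D = 6.62 ft at depth y = 3.6 ft, the central angle is θ = 2 arccos(1 − 2y/D) = 3.317 rad. Then A = (D²/8)(θ − sin θ) = 19.13 ft² and P = Dθ/2 = 10.98 ft. Hydraulic radius R = A/P = 19.13/10.98 = 1.742 ft. Q_B = (1.486/0.03)·19.13·1.742^(2/3)·√0.01695 = 178.6 ft³/s.
Q_A = 55.02 ft³/s vs Q_B = 178.6 ft³/s, so channel B carries more.

channel B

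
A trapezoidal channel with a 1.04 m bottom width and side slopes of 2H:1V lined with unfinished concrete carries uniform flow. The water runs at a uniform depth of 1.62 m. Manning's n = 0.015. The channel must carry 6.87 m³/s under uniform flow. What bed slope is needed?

S = 0.00028

With bottom width b = 1.04 m and side slope z = 2: A = (b + zy)y = (1.04 + 2×1.62)×1.62 = 6.934 m²; P = b + 2y√(1+z²) = 1.04 + 2×1.62×2.236 = 8.285 m.
Hydraulic radius R = A/P = 6.934/8.285 = 0.8369 m.
From Manning's equation, S = [nQ / (1 A R^(2/3))]² = [0.015 × 6.87 / (1 × 6.934 × 0.8369^(2/3))]² = 0.00028.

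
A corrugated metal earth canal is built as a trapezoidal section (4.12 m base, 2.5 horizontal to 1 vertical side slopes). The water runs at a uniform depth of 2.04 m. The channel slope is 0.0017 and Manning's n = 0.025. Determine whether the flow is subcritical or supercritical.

With bottom width b = 4.12 m and side slope z = 2.5: A = (b + zy)y = (4.12 + 2.5×2.04)×2.04 = 18.81 m²; P = b + 2y√(1+z²) = 4.12 + 2×2.04×2.693 = 15.11 m.
Hydraulic radius R = A/P = 18.81/15.11 = 1.245 m.
V = (1/n) R^(2/3) √S = (1/0.025) × 1.245^(2/3) × √0.0017 = 1.909 m/s. Hydraulic depth D_h = A/T = 18.81/14.32 = 1.313 m.
Froude number Fr = V/√(g·D_h) = 1.909/√(9.81×1.313) = 0.532, which is less than 1, so the flow is subcritical.

subcritical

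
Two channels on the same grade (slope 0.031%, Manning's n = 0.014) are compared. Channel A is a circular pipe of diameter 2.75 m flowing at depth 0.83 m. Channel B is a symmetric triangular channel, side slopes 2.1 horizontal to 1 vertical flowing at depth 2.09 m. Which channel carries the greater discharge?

channel B

Channel A: For a circular section of diameter D = 2.75 m at depth y = 0.83 m, the central angle is θ = 2 arccos(1 − 2y/D) = 2.326 rad. Then A = (D²/8)(θ − sin θ) = 1.511 m² and P = Dθ/2 = 3.199 m. Hydraulic radius R = A/P = 1.511/3.199 = 0.4724 m. Q_A = (1/0.014)·1.511·0.4724^(2/3)·√0.00031 = 1.153 m³/s.
Channel B: For a triangular section with side slope z = 2.1: A = zy² = 2.1×2.09² = 9.173 m²; P = 2y√(1+z²) = 2×2.09×2.326 = 9.722 m. Hydraulic radius R = A/P = 9.173/9.722 = 0.9435 m. Q_B = (1/0.014)·9.173·0.9435^(2/3)·√0.00031 = 11.1 m³/s.
Q_A = 1.153 m³/s vs Q_B = 11.1 m³/s, so channel B carries more.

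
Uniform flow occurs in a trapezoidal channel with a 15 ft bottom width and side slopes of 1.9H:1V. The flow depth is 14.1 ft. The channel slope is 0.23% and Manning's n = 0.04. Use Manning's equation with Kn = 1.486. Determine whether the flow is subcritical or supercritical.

With bottom width b = 15 ft and side slope z = 1.9: A = (b + zy)y = (15 + 1.9×14.1)×14.1 = 589.2 ft²; P = b + 2y√(1+z²) = 15 + 2×14.1×2.147 = 75.55 ft.
Hydraulic radius R = A/P = 589.2/75.55 = 7.8 ft.
V = (1.486/n) R^(2/3) √S = (1.486/0.04) × 7.8^(2/3) × √0.0023 = 7.007 ft/s. Hydraulic depth D_h = A/T = 589.2/68.58 = 8.592 ft.
Froude number Fr = V/√(g·D_h) = 7.007/√(32.2×8.592) = 0.421, which is less than 1, so the flow is subcritical.

subcritical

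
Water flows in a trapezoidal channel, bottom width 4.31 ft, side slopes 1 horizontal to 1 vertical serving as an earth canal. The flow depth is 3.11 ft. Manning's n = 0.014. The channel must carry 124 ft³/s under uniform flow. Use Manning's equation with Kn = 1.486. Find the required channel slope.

With bottom width b = 4.31 ft and side slope z = 1: A = (b + zy)y = (4.31 + 1×3.11)×3.11 = 23.08 ft²; P = b + 2y√(1+z²) = 4.31 + 2×3.11×1.414 = 13.11 ft.
Hydraulic radius R = A/P = 23.08/13.11 = 1.761 ft.
From Manning's equation, S = [nQ / (1.486 A R^(2/3))]² = [0.014 × 124 / (1.486 × 23.08 × 1.761^(2/3))]² = 0.00121.

S = 0.00121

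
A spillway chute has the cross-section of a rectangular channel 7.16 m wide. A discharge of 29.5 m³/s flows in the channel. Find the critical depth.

For a rectangular channel, critical depth y_c = (q²/g)^(1/3) where q = Q/b = 29.5/7.16 = 4.12 m²/s.
So y_c = (4.12²/9.81)^(1/3) = 1.2 m.

y_c = 1.2 m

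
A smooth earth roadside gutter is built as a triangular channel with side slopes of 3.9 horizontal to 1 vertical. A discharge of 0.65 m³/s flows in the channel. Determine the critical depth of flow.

y_c = 0.355 m

At critical depth, Q² T / (g A³) = 1, i.e. A³/T = Q²/g = 0.65²/9.81 = 0.04307.
At y = 0.444 m: A³/T = 0.1312 — over.
At y = 0.305 m: A³/T = 0.02007 — short.
At y = 0.355 m: A³/T = 0.04288 — ≈ 0.04307.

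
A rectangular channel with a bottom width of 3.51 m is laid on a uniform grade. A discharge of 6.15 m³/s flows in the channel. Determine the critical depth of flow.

For a rectangular channel, critical depth y_c = (q²/g)^(1/3) where q = Q/b = 6.15/3.51 = 1.752 m²/s.
So y_c = (1.752²/9.81)^(1/3) = 0.679 m.

y_c = 0.679 m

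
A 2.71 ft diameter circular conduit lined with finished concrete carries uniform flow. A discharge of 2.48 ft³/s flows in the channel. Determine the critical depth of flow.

y_c = 0.503 ft

At critical depth, Q² T / (g A³) = 1, i.e. A³/T = Q²/g = 2.48²/32.2 = 0.191.
Try y = 0.622 ft: A³/T = 0.4378 — too large.
Try y = 0.503 ft: A³/T = 0.1906 — matches.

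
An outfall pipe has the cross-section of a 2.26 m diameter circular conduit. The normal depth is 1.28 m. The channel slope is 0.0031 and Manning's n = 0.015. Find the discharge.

For a circular section of diameter D = 2.26 m at depth y = 1.28 m, the central angle is θ = 2 arccos(1 − 2y/D) = 3.408 rad. Then A = (D²/8)(θ − sin θ) = 2.344 m² and P = Dθ/2 = 3.851 m.
Hydraulic radius R = A/P = 2.344/3.851 = 0.6086 m.
Manning's equation: Q = (1/n) A R^(2/3) S^(1/2) = (1/0.015) × 2.344 × 0.6086^(2/3) × 0.0031^(1/2) = 6.25 m³/s.

Q = 6.25 m³/s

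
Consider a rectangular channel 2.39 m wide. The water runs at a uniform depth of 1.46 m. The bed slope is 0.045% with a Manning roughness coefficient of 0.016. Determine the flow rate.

Flow area A = b·y = 2.39 × 1.46 = 3.489 m². Wetted perimeter P = b + 2y = 2.39 + 2×1.46 = 5.31 m.
Hydraulic radius R = A/P = 3.489/5.31 = 0.6571 m.
Manning's equation: Q = (1/n) A R^(2/3) S^(1/2) = (1/0.016) × 3.489 × 0.6571^(2/3) × 0.00045^(1/2) = 3.5 m³/s.

Q = 3.5 m³/s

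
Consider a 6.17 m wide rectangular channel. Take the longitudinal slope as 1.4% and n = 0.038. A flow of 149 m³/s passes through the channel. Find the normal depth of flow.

y_n = 5.03 m

Manning's equation rearranged: A R^(2/3) = nQ / (1·√S) = 0.038 × 149 / (√0.014) = 47.85.
Trying y = 4.43 m: A R^(2/3) = 40.72 — low.
Trying y = 5.03 m: A R^(2/3) = 47.81 — matches.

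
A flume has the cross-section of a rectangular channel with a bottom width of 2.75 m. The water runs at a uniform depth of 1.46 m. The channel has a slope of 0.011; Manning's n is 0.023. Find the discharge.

Flow area A = b·y = 2.75 × 1.46 = 4.015 m². Wetted perimeter P = b + 2y = 2.75 + 2×1.46 = 5.67 m.
Hydraulic radius R = A/P = 4.015/5.67 = 0.7081 m.
Manning's equation: Q = (1/n) A R^(2/3) S^(1/2) = (1/0.023) × 4.015 × 0.7081^(2/3) × 0.011^(1/2) = 14.5 m³/s.

Q = 14.5 m³/s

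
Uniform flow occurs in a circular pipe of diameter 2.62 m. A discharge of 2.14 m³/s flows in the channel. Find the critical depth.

At critical depth, Q² T / (g A³) = 1, i.e. A³/T = Q²/g = 2.14²/9.81 = 0.4668.
At y = 0.711 m: A³/T = 0.7102 — too large.
At y = 0.482 m: A³/T = 0.1555 — too small.
At y = 0.638 m: A³/T = 0.4658 — matches.

y_c = 0.638 m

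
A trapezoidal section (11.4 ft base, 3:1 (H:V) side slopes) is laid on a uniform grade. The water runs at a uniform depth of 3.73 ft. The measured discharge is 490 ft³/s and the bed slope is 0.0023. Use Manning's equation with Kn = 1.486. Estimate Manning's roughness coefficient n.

With bottom width b = 11.4 ft and side slope z = 3: A = (b + zy)y = (11.4 + 3×3.73)×3.73 = 84.26 ft²; P = b + 2y√(1+z²) = 11.4 + 2×3.73×3.162 = 34.99 ft.
Hydraulic radius R = A/P = 84.26/34.99 = 2.408 ft.
Rearranging Manning's equation: n = (1.486/Q) A R^(2/3) S^(1/2) = (1.486/490) × 84.26 × 2.408^(2/3) × √0.0023 = 0.022.

n = 0.022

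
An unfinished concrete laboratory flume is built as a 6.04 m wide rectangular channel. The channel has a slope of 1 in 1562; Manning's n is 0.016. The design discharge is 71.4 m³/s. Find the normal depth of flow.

Manning's equation rearranged: A R^(2/3) = nQ / (1·√S) = 0.016 × 71.4 / (√0.0006402) = 45.15.
At y = 5.71 m: A R^(2/3) = 54.29 — high.
At y = 4.27 m: A R^(2/3) = 37.72 — low.
At y = 4.92 m: A R^(2/3) = 45.13 — matches.

y_n = 4.92 m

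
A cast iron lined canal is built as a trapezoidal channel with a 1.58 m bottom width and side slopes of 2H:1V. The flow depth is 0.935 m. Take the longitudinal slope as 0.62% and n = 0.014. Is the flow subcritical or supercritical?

With bottom width b = 1.58 m and side slope z = 2: A = (b + zy)y = (1.58 + 2×0.935)×0.935 = 3.226 m²; P = b + 2y√(1+z²) = 1.58 + 2×0.935×2.236 = 5.761 m.
Hydraulic radius R = A/P = 3.226/5.761 = 0.5599 m.
V = (1/n) R^(2/3) √S = (1/0.014) × 0.5599^(2/3) × √0.0062 = 3.821 m/s. Hydraulic depth D_h = A/T = 3.226/5.32 = 0.6063 m.
Froude number Fr = V/√(g·D_h) = 3.821/√(9.81×0.6063) = 1.57, which is greater than 1, so the flow is supercritical.

supercritical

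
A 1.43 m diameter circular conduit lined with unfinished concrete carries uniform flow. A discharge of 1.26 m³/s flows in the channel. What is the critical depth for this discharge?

At critical depth, Q² T / (g A³) = 1, i.e. A³/T = Q²/g = 1.26²/9.81 = 0.1618.
Trying y = 0.716 m: A³/T = 0.3641 — high.
Trying y = 0.502 m: A³/T = 0.09323 — low.
Trying y = 0.579 m: A³/T = 0.1615 — ≈ 0.1618.

y_c = 0.579 m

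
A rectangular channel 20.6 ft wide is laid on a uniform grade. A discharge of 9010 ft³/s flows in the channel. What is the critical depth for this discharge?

y_c = 18.1 ft

For a rectangular channel, critical depth y_c = (q²/g)^(1/3) where q = Q/b = 9010/20.6 = 437.4 ft²/s.
So y_c = (437.4²/32.2)^(1/3) = 18.1 ft.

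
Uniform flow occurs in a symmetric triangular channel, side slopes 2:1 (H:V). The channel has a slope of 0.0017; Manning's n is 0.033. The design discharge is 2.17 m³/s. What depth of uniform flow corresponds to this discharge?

y_n = 1.16 m

Manning's equation rearranged: A R^(2/3) = nQ / (1·√S) = 0.033 × 2.17 / (√0.0017) = 1.737.
Try y = 0.927 m: A R^(2/3) = 0.9555 — short.
Try y = 1.42 m: A R^(2/3) = 2.979 — over.
Try y = 1.16 m: A R^(2/3) = 1.738 — matches.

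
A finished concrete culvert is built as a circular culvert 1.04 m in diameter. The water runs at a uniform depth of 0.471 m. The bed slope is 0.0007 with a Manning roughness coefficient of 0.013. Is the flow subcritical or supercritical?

subcritical

For a circular section of diameter D = 1.04 m at depth y = 0.471 m, the central angle is θ = 2 arccos(1 − 2y/D) = 2.953 rad. Then A = (D²/8)(θ − sin θ) = 0.3739 m² and P = Dθ/2 = 1.535 m.
Hydraulic radius R = A/P = 0.3739/1.535 = 0.2435 m.
V = (1/n) R^(2/3) √S = (1/0.013) × 0.2435^(2/3) × √0.0007 = 0.7936 m/s. Hydraulic depth D_h = A/T = 0.3739/1.035 = 0.3611 m.
Froude number Fr = V/√(g·D_h) = 0.7936/√(9.81×0.3611) = 0.422, which is less than 1, so the flow is subcritical.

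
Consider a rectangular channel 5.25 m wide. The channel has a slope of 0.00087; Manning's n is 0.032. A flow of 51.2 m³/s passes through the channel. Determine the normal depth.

y_n = 6.89 m

Manning's equation rearranged: A R^(2/3) = nQ / (1·√S) = 0.032 × 51.2 / (√0.00087) = 55.55.
Try y = 7.49 m: A R^(2/3) = 61.25 — too large.
Try y = 6.89 m: A R^(2/3) = 55.51 — close enough.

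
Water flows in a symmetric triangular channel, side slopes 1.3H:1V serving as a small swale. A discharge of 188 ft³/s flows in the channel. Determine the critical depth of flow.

At critical depth, Q² T / (g A³) = 1, i.e. A³/T = Q²/g = 188²/32.2 = 1098.
Trying y = 3.12 ft: A³/T = 249.8 — short.
Trying y = 4.89 ft: A³/T = 2363 — over.
Trying y = 4.19 ft: A³/T = 1091 — matches.

y_c = 4.19 ft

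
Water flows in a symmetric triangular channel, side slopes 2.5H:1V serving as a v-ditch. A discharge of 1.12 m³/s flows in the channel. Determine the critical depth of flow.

y_c = 0.528 m

At critical depth, Q² T / (g A³) = 1, i.e. A³/T = Q²/g = 1.12²/9.81 = 0.1279.
At y = 0.616 m: A³/T = 0.2772 — high.
At y = 0.469 m: A³/T = 0.07091 — low.
At y = 0.528 m: A³/T = 0.1282 — close enough.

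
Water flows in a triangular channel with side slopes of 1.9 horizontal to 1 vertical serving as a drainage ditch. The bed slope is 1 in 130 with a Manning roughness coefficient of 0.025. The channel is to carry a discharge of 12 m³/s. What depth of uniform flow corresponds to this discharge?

y_n = 1.53 m

Manning's equation rearranged: A R^(2/3) = nQ / (1·√S) = 0.025 × 12 / (√0.007692) = 3.421.
Trying y = 1.05 m: A R^(2/3) = 1.257 — low.
Trying y = 1.85 m: A R^(2/3) = 5.69 — high.
Trying y = 1.53 m: A R^(2/3) = 3.429 — matches.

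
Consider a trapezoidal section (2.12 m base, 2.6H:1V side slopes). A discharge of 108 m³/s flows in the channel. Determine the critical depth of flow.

At critical depth, Q² T / (g A³) = 1, i.e. A³/T = Q²/g = 108²/9.81 = 1189.
Trying y = 2.16 m: A³/T = 349.4 — short.
Trying y = 3.38 m: A³/T = 2545 — over.
Trying y = 2.85 m: A³/T = 1183 — close enough.

y_c = 2.85 m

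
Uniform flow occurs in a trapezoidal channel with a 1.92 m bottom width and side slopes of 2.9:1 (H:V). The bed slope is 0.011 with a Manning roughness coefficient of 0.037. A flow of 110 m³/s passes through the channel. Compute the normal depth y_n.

Manning's equation rearranged: A R^(2/3) = nQ / (1·√S) = 0.037 × 110 / (√0.011) = 38.81.
Trying y = 3.49 m: A R^(2/3) = 62.21 — high.
Trying y = 2.3 m: A R^(2/3) = 22.71 — low.
Trying y = 2.88 m: A R^(2/3) = 38.94 — ≈ 38.81.

y_n = 2.88 m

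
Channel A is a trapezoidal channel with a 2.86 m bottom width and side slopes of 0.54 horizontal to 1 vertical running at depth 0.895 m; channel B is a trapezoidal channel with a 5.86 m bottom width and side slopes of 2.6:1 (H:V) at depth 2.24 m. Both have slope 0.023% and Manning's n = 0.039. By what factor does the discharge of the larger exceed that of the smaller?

Channel A: With bottom width b = 2.86 m and side slope z = 0.54: A = (b + zy)y = (2.86 + 0.54×0.895)×0.895 = 2.992 m²; P = b + 2y√(1+z²) = 2.86 + 2×0.895×1.136 = 4.894 m. Hydraulic radius R = A/P = 2.992/4.894 = 0.6114 m. Q_A = (1/0.039)·2.992·0.6114^(2/3)·√0.00023 = 0.8382 m³/s.
Channel B: With bottom width b = 5.86 m and side slope z = 2.6: A = (b + zy)y = (5.86 + 2.6×2.24)×2.24 = 26.17 m²; P = b + 2y√(1+z²) = 5.86 + 2×2.24×2.786 = 18.34 m. Hydraulic radius R = A/P = 26.17/18.34 = 1.427 m. Q_B = (1/0.039)·26.17·1.427^(2/3)·√0.00023 = 12.9 m³/s.
The larger discharge is 12.9 m³/s and the smaller is 0.8382 m³/s; the ratio is 15.4.

15.4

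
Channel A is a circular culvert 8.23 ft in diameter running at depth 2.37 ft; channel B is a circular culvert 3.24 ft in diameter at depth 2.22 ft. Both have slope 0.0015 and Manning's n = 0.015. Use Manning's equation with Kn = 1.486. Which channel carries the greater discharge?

Channel A: For a circular section of diameter D = 8.23 ft at depth y = 2.37 ft, the central angle is θ = 2 arccos(1 − 2y/D) = 2.266 rad. Then A = (D²/8)(θ − sin θ) = 12.68 ft² and P = Dθ/2 = 9.324 ft. Hydraulic radius R = A/P = 12.68/9.324 = 1.36 ft. Q_A = (1.486/0.015)·12.68·1.36^(2/3)·√0.0015 = 59.72 ft³/s.
Channel B: For a circular section of diameter D = 3.24 ft at depth y = 2.22 ft, the central angle is θ = 2 arccos(1 − 2y/D) = 3.9 rad. Then A = (D²/8)(θ − sin θ) = 6.021 ft² and P = Dθ/2 = 6.319 ft. Hydraulic radius R = A/P = 6.021/6.319 = 0.9529 ft. Q_B = (1.486/0.015)·6.021·0.9529^(2/3)·√0.0015 = 22.37 ft³/s.
Q_A = 59.72 ft³/s vs Q_B = 22.37 ft³/s, so channel A carries more.

channel A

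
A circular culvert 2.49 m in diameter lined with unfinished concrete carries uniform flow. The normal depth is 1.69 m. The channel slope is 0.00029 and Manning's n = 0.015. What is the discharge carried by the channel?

Q = 3.24 m³/s

For a circular section of diameter D = 2.49 m at depth y = 1.69 m, the central angle is θ = 2 arccos(1 − 2y/D) = 3.873 rad. Then A = (D²/8)(θ − sin θ) = 3.519 m² and P = Dθ/2 = 4.821 m.
Hydraulic radius R = A/P = 3.519/4.821 = 0.7298 m.
Manning's equation: Q = (1/n) A R^(2/3) S^(1/2) = (1/0.015) × 3.519 × 0.7298^(2/3) × 0.00029^(1/2) = 3.24 m³/s.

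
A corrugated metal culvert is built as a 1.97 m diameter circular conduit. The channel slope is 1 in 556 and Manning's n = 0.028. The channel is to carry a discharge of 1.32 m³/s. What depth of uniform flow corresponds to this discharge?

y_n = 0.936 m

Manning's equation rearranged: A R^(2/3) = nQ / (1·√S) = 0.028 × 1.32 / (√0.001799) = 0.8715.
Trying y = 1.19 m: A R^(2/3) = 1.29 — over.
Trying y = 0.762 m: A R^(2/3) = 0.6023 — short.
Trying y = 0.936 m: A R^(2/3) = 0.8708 — close enough.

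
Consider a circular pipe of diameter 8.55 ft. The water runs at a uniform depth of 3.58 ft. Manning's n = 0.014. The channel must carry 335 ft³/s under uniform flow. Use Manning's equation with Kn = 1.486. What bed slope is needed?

S = 0.00818

For a circular section of diameter D = 8.55 ft at depth y = 3.58 ft, the central angle is θ = 2 arccos(1 − 2y/D) = 2.815 rad. Then A = (D²/8)(θ − sin θ) = 22.79 ft² and P = Dθ/2 = 12.03 ft.
Hydraulic radius R = A/P = 22.79/12.03 = 1.894 ft.
From Manning's equation, S = [nQ / (1.486 A R^(2/3))]² = [0.014 × 335 / (1.486 × 22.79 × 1.894^(2/3))]² = 0.00818.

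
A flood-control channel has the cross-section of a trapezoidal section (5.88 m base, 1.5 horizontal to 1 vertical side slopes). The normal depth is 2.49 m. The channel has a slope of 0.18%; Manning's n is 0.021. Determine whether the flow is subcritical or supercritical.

With bottom width b = 5.88 m and side slope z = 1.5: A = (b + zy)y = (5.88 + 1.5×2.49)×2.49 = 23.94 m²; P = b + 2y√(1+z²) = 5.88 + 2×2.49×1.803 = 14.86 m.
Hydraulic radius R = A/P = 23.94/14.86 = 1.611 m.
V = (1/n) R^(2/3) √S = (1/0.021) × 1.611^(2/3) × √0.0018 = 2.777 m/s. Hydraulic depth D_h = A/T = 23.94/13.35 = 1.793 m.
Froude number Fr = V/√(g·D_h) = 2.777/√(9.81×1.793) = 0.662, which is less than 1, so the flow is subcritical.

subcritical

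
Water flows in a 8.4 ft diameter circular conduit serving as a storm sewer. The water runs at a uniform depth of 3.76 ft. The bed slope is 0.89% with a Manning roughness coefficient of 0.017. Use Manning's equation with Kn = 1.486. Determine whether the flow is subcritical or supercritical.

For a circular section of diameter D = 8.4 ft at depth y = 3.76 ft, the central angle is θ = 2 arccos(1 − 2y/D) = 2.932 rad. Then A = (D²/8)(θ − sin θ) = 24.02 ft² and P = Dθ/2 = 12.31 ft.
Hydraulic radius R = A/P = 24.02/12.31 = 1.951 ft.
V = (1.486/n) R^(2/3) √S = (1.486/0.017) × 1.951^(2/3) × √0.0089 = 12.87 ft/s. Hydraulic depth D_h = A/T = 24.02/8.354 = 2.875 ft.
Froude number Fr = V/√(g·D_h) = 12.87/√(32.2×2.875) = 1.34, which is greater than 1, so the flow is supercritical.

supercritical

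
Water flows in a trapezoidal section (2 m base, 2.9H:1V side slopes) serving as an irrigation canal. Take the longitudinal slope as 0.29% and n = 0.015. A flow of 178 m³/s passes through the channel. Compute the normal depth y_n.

y_n = 3.17 m

Manning's equation rearranged: A R^(2/3) = nQ / (1·√S) = 0.015 × 178 / (√0.0029) = 49.58.
Trying y = 2.37 m: A R^(2/3) = 24.68 — too small.
Trying y = 3.17 m: A R^(2/3) = 49.63 — close enough.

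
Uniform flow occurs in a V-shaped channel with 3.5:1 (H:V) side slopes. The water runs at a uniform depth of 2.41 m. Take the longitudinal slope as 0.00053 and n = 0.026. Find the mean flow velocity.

V = 0.977 m/s

For a triangular section with side slope z = 3.5: A = zy² = 3.5×2.41² = 20.33 m²; P = 2y√(1+z²) = 2×2.41×3.64 = 17.55 m.
Hydraulic radius R = A/P = 20.33/17.55 = 1.159 m.
From Manning's equation, V = (1/n) R^(2/3) S^(1/2) = (1/0.026) × 1.159^(2/3) × 0.00053^(1/2) = 0.977 m/s.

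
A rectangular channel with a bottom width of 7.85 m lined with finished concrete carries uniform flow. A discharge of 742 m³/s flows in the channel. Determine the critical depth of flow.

For a rectangular channel, critical depth y_c = (q²/g)^(1/3) where q = Q/b = 742/7.85 = 94.52 m²/s.
So y_c = (94.52²/9.81)^(1/3) = 9.69 m.

y_c = 9.69 m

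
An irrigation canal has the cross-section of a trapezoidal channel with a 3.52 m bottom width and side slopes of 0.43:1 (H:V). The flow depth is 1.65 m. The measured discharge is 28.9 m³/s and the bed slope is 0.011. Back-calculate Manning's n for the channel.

n = 0.025

With bottom width b = 3.52 m and side slope z = 0.43: A = (b + zy)y = (3.52 + 0.43×1.65)×1.65 = 6.979 m²; P = b + 2y√(1+z²) = 3.52 + 2×1.65×1.089 = 7.112 m.
Hydraulic radius R = A/P = 6.979/7.112 = 0.9812 m.
Rearranging Manning's equation: n = (1/Q) A R^(2/3) S^(1/2) = (1/28.9) × 6.979 × 0.9812^(2/3) × √0.011 = 0.025.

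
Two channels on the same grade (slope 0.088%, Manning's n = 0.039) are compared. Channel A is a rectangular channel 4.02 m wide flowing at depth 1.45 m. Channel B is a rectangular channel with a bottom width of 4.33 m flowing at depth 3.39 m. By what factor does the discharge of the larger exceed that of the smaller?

Channel A: Flow area A = b·y = 4.02 × 1.45 = 5.829 m². Wetted perimeter P = b + 2y = 4.02 + 2×1.45 = 6.92 m. Hydraulic radius R = A/P = 5.829/6.92 = 0.8423 m. Q_A = (1/0.039)·5.829·0.8423^(2/3)·√0.00088 = 3.955 m³/s.
Channel B: Flow area A = b·y = 4.33 × 3.39 = 14.68 m². Wetted perimeter P = b + 2y = 4.33 + 2×3.39 = 11.11 m. Hydraulic radius R = A/P = 14.68/11.11 = 1.321 m. Q_B = (1/0.039)·14.68·1.321^(2/3)·√0.00088 = 13.44 m³/s.
The larger discharge is 13.44 m³/s and the smaller is 3.955 m³/s; the ratio is 3.4.

3.4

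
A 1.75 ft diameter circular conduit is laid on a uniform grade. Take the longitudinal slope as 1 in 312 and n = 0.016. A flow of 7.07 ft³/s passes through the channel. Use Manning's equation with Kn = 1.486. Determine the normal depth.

Manning's equation rearranged: A R^(2/3) = nQ / (1.486·√S) = 0.016 × 7.07 / (1.486 × √0.003205) = 1.345.
Trying y = 1.63 ft: A R^(2/3) = 1.491 — over.
Trying y = 1.39 ft: A R^(2/3) = 1.345 — close enough.

y_n = 1.39 ft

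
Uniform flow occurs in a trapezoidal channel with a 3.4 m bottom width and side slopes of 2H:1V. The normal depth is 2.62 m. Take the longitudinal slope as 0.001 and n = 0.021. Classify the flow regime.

With bottom width b = 3.4 m and side slope z = 2: A = (b + zy)y = (3.4 + 2×2.62)×2.62 = 22.64 m²; P = b + 2y√(1+z²) = 3.4 + 2×2.62×2.236 = 15.12 m.
Hydraulic radius R = A/P = 22.64/15.12 = 1.497 m.
V = (1/n) R^(2/3) √S = (1/0.021) × 1.497^(2/3) × √0.001 = 1.971 m/s. Hydraulic depth D_h = A/T = 22.64/13.88 = 1.631 m.
Froude number Fr = V/√(g·D_h) = 1.971/√(9.81×1.631) = 0.493, which is less than 1, so the flow is subcritical.

subcritical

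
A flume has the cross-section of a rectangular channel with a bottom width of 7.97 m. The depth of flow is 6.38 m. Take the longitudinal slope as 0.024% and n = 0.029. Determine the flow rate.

Flow area A = b·y = 7.97 × 6.38 = 50.85 m². Wetted perimeter P = b + 2y = 7.97 + 2×6.38 = 20.73 m.
Hydraulic radius R = A/P = 50.85/20.73 = 2.453 m.
Manning's equation: Q = (1/n) A R^(2/3) S^(1/2) = (1/0.029) × 50.85 × 2.453^(2/3) × 0.00024^(1/2) = 49.4 m³/s.

Q = 49.4 m³/s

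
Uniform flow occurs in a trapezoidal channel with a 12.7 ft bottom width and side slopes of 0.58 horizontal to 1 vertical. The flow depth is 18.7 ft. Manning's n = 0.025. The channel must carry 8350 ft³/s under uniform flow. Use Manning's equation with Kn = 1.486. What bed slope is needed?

S = 0.0065

With bottom width b = 12.7 ft and side slope z = 0.58: A = (b + zy)y = (12.7 + 0.58×18.7)×18.7 = 440.3 ft²; P = b + 2y√(1+z²) = 12.7 + 2×18.7×1.156 = 55.94 ft.
Hydraulic radius R = A/P = 440.3/55.94 = 7.872 ft.
From Manning's equation, S = [nQ / (1.486 A R^(2/3))]² = [0.025 × 8350 / (1.486 × 440.3 × 7.872^(2/3))]² = 0.0065.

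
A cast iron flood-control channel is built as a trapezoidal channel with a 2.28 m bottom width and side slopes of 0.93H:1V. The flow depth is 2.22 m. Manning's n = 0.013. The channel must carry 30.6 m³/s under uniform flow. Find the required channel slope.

S = 0.0014

With bottom width b = 2.28 m and side slope z = 0.93: A = (b + zy)y = (2.28 + 0.93×2.22)×2.22 = 9.645 m²; P = b + 2y√(1+z²) = 2.28 + 2×2.22×1.366 = 8.343 m.
Hydraulic radius R = A/P = 9.645/8.343 = 1.156 m.
From Manning's equation, S = [nQ / (1 A R^(2/3))]² = [0.013 × 30.6 / (1 × 9.645 × 1.156^(2/3))]² = 0.0014.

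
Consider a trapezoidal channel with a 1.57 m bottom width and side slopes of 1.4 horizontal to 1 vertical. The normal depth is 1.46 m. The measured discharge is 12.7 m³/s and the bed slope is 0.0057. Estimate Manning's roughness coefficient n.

n = 0.027

With bottom width b = 1.57 m and side slope z = 1.4: A = (b + zy)y = (1.57 + 1.4×1.46)×1.46 = 5.276 m²; P = b + 2y√(1+z²) = 1.57 + 2×1.46×1.72 = 6.594 m.
Hydraulic radius R = A/P = 5.276/6.594 = 0.8002 m.
Rearranging Manning's equation: n = (1/Q) A R^(2/3) S^(1/2) = (1/12.7) × 5.276 × 0.8002^(2/3) × √0.0057 = 0.027.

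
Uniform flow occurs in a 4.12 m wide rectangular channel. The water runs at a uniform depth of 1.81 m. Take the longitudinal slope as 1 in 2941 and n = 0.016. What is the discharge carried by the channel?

Q = 8.38 m³/s

Flow area A = b·y = 4.12 × 1.81 = 7.457 m². Wetted perimeter P = b + 2y = 4.12 + 2×1.81 = 7.74 m.
Hydraulic radius R = A/P = 7.457/7.74 = 0.9635 m.
Manning's equation: Q = (1/n) A R^(2/3) S^(1/2) = (1/0.016) × 7.457 × 0.9635^(2/3) × 0.00034^(1/2) = 8.38 m³/s.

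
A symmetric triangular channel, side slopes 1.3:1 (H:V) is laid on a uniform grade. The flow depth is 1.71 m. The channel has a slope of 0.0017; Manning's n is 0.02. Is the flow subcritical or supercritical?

For a triangular section with side slope z = 1.3: A = zy² = 1.3×1.71² = 3.801 m²; P = 2y√(1+z²) = 2×1.71×1.64 = 5.609 m.
Hydraulic radius R = A/P = 3.801/5.609 = 0.6777 m.
V = (1/n) R^(2/3) √S = (1/0.02) × 0.6777^(2/3) × √0.0017 = 1.591 m/s. Hydraulic depth D_h = A/T = 3.801/4.446 = 0.855 m.
Froude number Fr = V/√(g·D_h) = 1.591/√(9.81×0.855) = 0.549, which is less than 1, so the flow is subcritical.

subcritical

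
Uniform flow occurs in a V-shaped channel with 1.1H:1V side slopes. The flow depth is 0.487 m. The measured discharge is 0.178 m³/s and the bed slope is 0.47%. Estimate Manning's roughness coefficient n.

n = 0.0321

For a triangular section with side slope z = 1.1: A = zy² = 1.1×0.487² = 0.2609 m²; P = 2y√(1+z²) = 2×0.487×1.487 = 1.448 m.
Hydraulic radius R = A/P = 0.2609/1.448 = 0.1802 m.
Rearranging Manning's equation: n = (1/Q) A R^(2/3) S^(1/2) = (1/0.178) × 0.2609 × 0.1802^(2/3) × √0.0047 = 0.0321.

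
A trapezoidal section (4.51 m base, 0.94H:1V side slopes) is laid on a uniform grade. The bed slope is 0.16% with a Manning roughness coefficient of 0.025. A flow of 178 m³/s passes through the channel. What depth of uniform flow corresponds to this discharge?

y_n = 5.69 m

Manning's equation rearranged: A R^(2/3) = nQ / (1·√S) = 0.025 × 178 / (√0.0016) = 111.2.
At y = 4.69 m: A R^(2/3) = 75.11 — low.
At y = 5.69 m: A R^(2/3) = 111.1 — ≈ 111.2.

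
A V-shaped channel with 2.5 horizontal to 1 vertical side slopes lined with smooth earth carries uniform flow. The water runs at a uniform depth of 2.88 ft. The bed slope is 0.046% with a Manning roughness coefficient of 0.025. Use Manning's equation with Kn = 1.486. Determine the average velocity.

V = 1.55 ft/s

For a triangular section with side slope z = 2.5: A = zy² = 2.5×2.88² = 20.74 ft²; P = 2y√(1+z²) = 2×2.88×2.693 = 15.51 ft.
Hydraulic radius R = A/P = 20.74/15.51 = 1.337 ft.
From Manning's equation, V = (1.486/n) R^(2/3) S^(1/2) = (1.486/0.025) × 1.337^(2/3) × 0.00046^(1/2) = 1.55 ft/s.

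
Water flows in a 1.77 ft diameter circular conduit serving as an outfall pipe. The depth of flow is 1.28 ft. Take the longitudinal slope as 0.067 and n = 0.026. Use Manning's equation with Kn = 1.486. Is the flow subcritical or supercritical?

For a circular section of diameter D = 1.77 ft at depth y = 1.28 ft, the central angle is θ = 2 arccos(1 − 2y/D) = 4.067 rad. Then A = (D²/8)(θ − sin θ) = 1.905 ft² and P = Dθ/2 = 3.599 ft.
Hydraulic radius R = A/P = 1.905/3.599 = 0.5294 ft.
V = (1.486/n) R^(2/3) √S = (1.486/0.026) × 0.5294^(2/3) × √0.067 = 9.682 ft/s. Hydraulic depth D_h = A/T = 1.905/1.584 = 1.203 ft.
Froude number Fr = V/√(g·D_h) = 9.682/√(32.2×1.203) = 1.56, which is greater than 1, so the flow is supercritical.

supercritical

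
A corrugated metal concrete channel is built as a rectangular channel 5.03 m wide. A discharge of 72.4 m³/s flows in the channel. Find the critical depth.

For a rectangular channel, critical depth y_c = (q²/g)^(1/3) where q = Q/b = 72.4/5.03 = 14.39 m²/s.
So y_c = (14.39²/9.81)^(1/3) = 2.76 m.

y_c = 2.76 m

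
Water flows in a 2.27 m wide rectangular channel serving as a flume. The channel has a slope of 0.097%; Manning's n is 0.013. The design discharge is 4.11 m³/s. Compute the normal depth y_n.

Manning's equation rearranged: A R^(2/3) = nQ / (1·√S) = 0.013 × 4.11 / (√0.00097) = 1.716.
At y = 1.29 m: A R^(2/3) = 2.092 — too large.
At y = 1.11 m: A R^(2/3) = 1.714 — close enough.

y_n = 1.11 m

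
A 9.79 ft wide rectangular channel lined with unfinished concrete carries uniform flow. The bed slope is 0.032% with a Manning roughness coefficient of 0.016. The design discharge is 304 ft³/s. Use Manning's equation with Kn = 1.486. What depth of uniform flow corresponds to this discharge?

y_n = 8.72 ft

Manning's equation rearranged: A R^(2/3) = nQ / (1.486·√S) = 0.016 × 304 / (1.486 × √0.00032) = 183.
At y = 10.7 ft: A R^(2/3) = 234.9 — too large.
At y = 6.59 ft: A R^(2/3) = 128.4 — too small.
At y = 8.72 ft: A R^(2/3) = 182.9 — matches.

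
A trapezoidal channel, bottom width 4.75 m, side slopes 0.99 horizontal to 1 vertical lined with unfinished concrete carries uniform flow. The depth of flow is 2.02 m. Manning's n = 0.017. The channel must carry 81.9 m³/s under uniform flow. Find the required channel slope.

With bottom width b = 4.75 m and side slope z = 0.99: A = (b + zy)y = (4.75 + 0.99×2.02)×2.02 = 13.63 m²; P = b + 2y√(1+z²) = 4.75 + 2×2.02×1.407 = 10.43 m.
Hydraulic radius R = A/P = 13.63/10.43 = 1.307 m.
From Manning's equation, S = [nQ / (1 A R^(2/3))]² = [0.017 × 81.9 / (1 × 13.63 × 1.307^(2/3))]² = 0.0073.

S = 0.0073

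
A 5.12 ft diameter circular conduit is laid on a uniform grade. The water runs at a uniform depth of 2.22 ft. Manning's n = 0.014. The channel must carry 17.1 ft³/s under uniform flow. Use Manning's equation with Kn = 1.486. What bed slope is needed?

S = 0.00029

For a circular section of diameter D = 5.12 ft at depth y = 2.22 ft, the central angle is θ = 2 arccos(1 − 2y/D) = 2.875 rad. Then A = (D²/8)(θ − sin θ) = 8.559 ft² and P = Dθ/2 = 7.36 ft.
Hydraulic radius R = A/P = 8.559/7.36 = 1.163 ft.
From Manning's equation, S = [nQ / (1.486 A R^(2/3))]² = [0.014 × 17.1 / (1.486 × 8.559 × 1.163^(2/3))]² = 0.00029.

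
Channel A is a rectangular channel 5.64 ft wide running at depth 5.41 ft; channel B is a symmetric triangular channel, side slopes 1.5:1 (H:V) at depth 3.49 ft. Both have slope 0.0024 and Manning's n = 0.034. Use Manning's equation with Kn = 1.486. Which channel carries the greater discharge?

Channel A: Flow area A = b·y = 5.64 × 5.41 = 30.51 ft². Wetted perimeter P = b + 2y = 5.64 + 2×5.41 = 16.46 ft. Hydraulic radius R = A/P = 30.51/16.46 = 1.854 ft. Q_A = (1.486/0.034)·30.51·1.854^(2/3)·√0.0024 = 98.59 ft³/s.
Channel B: For a triangular section with side slope z = 1.5: A = zy² = 1.5×3.49² = 18.27 ft²; P = 2y√(1+z²) = 2×3.49×1.803 = 12.58 ft. Hydraulic radius R = A/P = 18.27/12.58 = 1.452 ft. Q_B = (1.486/0.034)·18.27·1.452^(2/3)·√0.0024 = 50.16 ft³/s.
Q_A = 98.59 ft³/s vs Q_B = 50.16 ft³/s, so channel A carries more.

channel A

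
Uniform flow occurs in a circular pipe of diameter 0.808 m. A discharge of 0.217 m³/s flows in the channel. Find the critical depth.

At critical depth, Q² T / (g A³) = 1, i.e. A³/T = Q²/g = 0.217²/9.81 = 0.0048.
Try y = 0.341 m: A³/T = 0.0109 — too large.
Try y = 0.241 m: A³/T = 0.002859 — too small.
Try y = 0.276 m: A³/T = 0.004832 — ≈ 0.0048.

y_c = 0.276 m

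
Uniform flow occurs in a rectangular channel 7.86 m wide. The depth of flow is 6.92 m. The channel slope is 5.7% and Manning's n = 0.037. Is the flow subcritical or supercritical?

Flow area A = b·y = 7.86 × 6.92 = 54.39 m². Wetted perimeter P = b + 2y = 7.86 + 2×6.92 = 21.7 m.
Hydraulic radius R = A/P = 54.39/21.7 = 2.507 m.
V = (1/n) R^(2/3) √S = (1/0.037) × 2.507^(2/3) × √0.057 = 11.91 m/s. Hydraulic depth D_h = A/T = 54.39/7.86 = 6.92 m.
Froude number Fr = V/√(g·D_h) = 11.91/√(9.81×6.92) = 1.45, which is greater than 1, so the flow is supercritical.

supercritical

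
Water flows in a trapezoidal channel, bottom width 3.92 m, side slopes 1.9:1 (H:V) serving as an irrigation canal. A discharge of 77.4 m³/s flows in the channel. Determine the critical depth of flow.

y_c = 2.37 m

At critical depth, Q² T / (g A³) = 1, i.e. A³/T = Q²/g = 77.4²/9.81 = 610.7.
Trying y = 3.02 m: A³/T = 1612 — high.
Trying y = 1.9 m: A³/T = 262.9 — low.
Trying y = 2.37 m: A³/T = 615.4 — matches.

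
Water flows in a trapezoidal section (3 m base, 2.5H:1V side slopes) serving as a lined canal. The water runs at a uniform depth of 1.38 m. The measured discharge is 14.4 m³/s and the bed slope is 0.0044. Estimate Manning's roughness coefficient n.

With bottom width b = 3 m and side slope z = 2.5: A = (b + zy)y = (3 + 2.5×1.38)×1.38 = 8.901 m²; P = b + 2y√(1+z²) = 3 + 2×1.38×2.693 = 10.43 m.
Hydraulic radius R = A/P = 8.901/10.43 = 0.8533 m.
Rearranging Manning's equation: n = (1/Q) A R^(2/3) S^(1/2) = (1/14.4) × 8.901 × 0.8533^(2/3) × √0.0044 = 0.0369.

n = 0.0369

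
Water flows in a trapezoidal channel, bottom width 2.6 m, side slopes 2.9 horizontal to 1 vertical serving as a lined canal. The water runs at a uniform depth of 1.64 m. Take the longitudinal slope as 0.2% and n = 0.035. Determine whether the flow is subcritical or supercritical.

With bottom width b = 2.6 m and side slope z = 2.9: A = (b + zy)y = (2.6 + 2.9×1.64)×1.64 = 12.06 m²; P = b + 2y√(1+z²) = 2.6 + 2×1.64×3.068 = 12.66 m.
Hydraulic radius R = A/P = 12.06/12.66 = 0.9528 m.
V = (1/n) R^(2/3) √S = (1/0.035) × 0.9528^(2/3) × √0.002 = 1.237 m/s. Hydraulic depth D_h = A/T = 12.06/12.11 = 0.996 m.
Froude number Fr = V/√(g·D_h) = 1.237/√(9.81×0.996) = 0.396, which is less than 1, so the flow is subcritical.

subcritical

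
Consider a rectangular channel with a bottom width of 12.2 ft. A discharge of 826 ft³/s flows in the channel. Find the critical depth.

y_c = 5.22 ft

For a rectangular channel, critical depth y_c = (q²/g)^(1/3) where q = Q/b = 826/12.2 = 67.7 ft²/s.
So y_c = (67.7²/32.2)^(1/3) = 5.22 ft.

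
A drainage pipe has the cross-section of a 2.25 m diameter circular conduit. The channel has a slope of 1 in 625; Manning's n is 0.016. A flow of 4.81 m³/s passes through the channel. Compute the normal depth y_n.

y_n = 1.4 m

Manning's equation rearranged: A R^(2/3) = nQ / (1·√S) = 0.016 × 4.81 / (√0.0016) = 1.924.
At y = 0.987 m: A R^(2/3) = 1.079 — low.
At y = 1.4 m: A R^(2/3) = 1.923 — ≈ 1.924.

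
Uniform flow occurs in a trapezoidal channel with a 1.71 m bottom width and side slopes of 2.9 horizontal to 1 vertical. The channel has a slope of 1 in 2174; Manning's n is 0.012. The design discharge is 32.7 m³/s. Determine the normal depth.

y_n = 2.13 m

Manning's equation rearranged: A R^(2/3) = nQ / (1·√S) = 0.012 × 32.7 / (√0.00046) = 18.3.
Try y = 1.82 m: A R^(2/3) = 12.61 — too small.
Try y = 2.72 m: A R^(2/3) = 32.97 — too large.
Try y = 2.13 m: A R^(2/3) = 18.3 — close enough.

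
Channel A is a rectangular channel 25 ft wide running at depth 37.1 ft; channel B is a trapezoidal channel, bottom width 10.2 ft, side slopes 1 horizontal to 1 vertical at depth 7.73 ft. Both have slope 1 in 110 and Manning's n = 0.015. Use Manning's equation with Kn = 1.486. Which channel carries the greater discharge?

channel A

Channel A: Flow area A = b·y = 25 × 37.1 = 927.5 ft². Wetted perimeter P = b + 2y = 25 + 2×37.1 = 99.2 ft. Hydraulic radius R = A/P = 927.5/99.2 = 9.35 ft. Q_A = (1.486/0.015)·927.5·9.35^(2/3)·√0.009091 = 38880 ft³/s.
Channel B: With bottom width b = 10.2 ft and side slope z = 1: A = (b + zy)y = (10.2 + 1×7.73)×7.73 = 138.6 ft²; P = b + 2y√(1+z²) = 10.2 + 2×7.73×1.414 = 32.06 ft. Hydraulic radius R = A/P = 138.6/32.06 = 4.323 ft. Q_B = (1.486/0.015)·138.6·4.323^(2/3)·√0.009091 = 3474 ft³/s.
Q_A = 38880 ft³/s vs Q_B = 3474 ft³/s, so channel A carries more.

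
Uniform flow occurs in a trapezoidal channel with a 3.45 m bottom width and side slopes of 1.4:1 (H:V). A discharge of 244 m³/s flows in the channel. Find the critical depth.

y_c = 4.66 m

At critical depth, Q² T / (g A³) = 1, i.e. A³/T = Q²/g = 244²/9.81 = 6069.
At y = 5.83 m: A³/T = 15690 — over.
At y = 4.05 m: A³/T = 3407 — short.
At y = 4.66 m: A³/T = 6086 — ≈ 6069.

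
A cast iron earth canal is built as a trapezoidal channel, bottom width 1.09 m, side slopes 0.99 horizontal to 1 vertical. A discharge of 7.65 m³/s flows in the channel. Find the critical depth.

At critical depth, Q² T / (g A³) = 1, i.e. A³/T = Q²/g = 7.65²/9.81 = 5.966.
Try y = 1.46 m: A³/T = 12.74 — too large.
Try y = 1.04 m: A³/T = 3.401 — too small.
Try y = 1.2 m: A³/T = 5.894 — close enough.

y_c = 1.2 m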